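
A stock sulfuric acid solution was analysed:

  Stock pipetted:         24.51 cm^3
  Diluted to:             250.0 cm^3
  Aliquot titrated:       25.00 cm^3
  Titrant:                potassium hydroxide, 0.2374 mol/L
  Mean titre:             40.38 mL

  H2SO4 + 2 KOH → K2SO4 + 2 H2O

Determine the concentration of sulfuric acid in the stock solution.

1.956 mol/L

n(KOH) = 0.04038 × 0.2374 = 9.586 × 10^-3 mol
From the 1:2 ratio, n(H2SO4) in the aliquot = 1/2 × 9.586 × 10^-3 = 4.793 × 10^-3 mol
[H2SO4]_dilute = 4.793 × 10^-3 / 0.02500 = 0.1917 mol/L
Dilution factor = 250.0 / 24.51 = 10.20
[H2SO4]_stock = 0.1917 × 10.20 = 1.956 mol/L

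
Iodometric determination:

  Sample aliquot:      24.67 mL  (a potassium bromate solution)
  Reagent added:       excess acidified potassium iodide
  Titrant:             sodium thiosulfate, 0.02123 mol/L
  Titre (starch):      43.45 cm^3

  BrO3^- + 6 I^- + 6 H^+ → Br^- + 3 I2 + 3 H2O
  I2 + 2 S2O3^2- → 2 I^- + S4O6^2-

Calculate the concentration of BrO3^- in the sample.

0.006232 mol/L

n(S2O3^2-) = 0.04345 × 0.02123 = 9.224 × 10^-4 mol
n(I2) = n(S2O3^2-)/2 = 4.612 × 10^-4 mol
From the 1:3 ratio, n(BrO3^-) in the aliquot = 1/3 × 4.612 × 10^-4 = 1.537 × 10^-4 mol
[BrO3^-] = 1.537 × 10^-4 / 0.02467 = 0.006232 mol/L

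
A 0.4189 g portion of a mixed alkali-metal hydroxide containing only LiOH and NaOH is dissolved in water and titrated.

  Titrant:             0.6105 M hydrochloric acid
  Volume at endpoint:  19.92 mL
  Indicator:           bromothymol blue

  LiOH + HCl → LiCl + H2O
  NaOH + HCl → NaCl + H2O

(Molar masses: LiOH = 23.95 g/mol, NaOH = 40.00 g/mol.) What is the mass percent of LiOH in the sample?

24.06 %

n(HCl) = 0.01992 × 0.6105 = 0.01216 mol
Let x = n(LiOH), y = n(NaOH).
Titrant: 1x + 1y = 0.01216;  mass: 23.95x + 40.00y = 0.4189
Solving, x = 4.208 × 10^-3 mol, y = 7.953 × 10^-3 mol
mass of LiOH = 4.208 × 10^-3 × 23.95 = 0.1008 g
% LiOH = 0.1008 / 0.4189 × 100 = 24.06 %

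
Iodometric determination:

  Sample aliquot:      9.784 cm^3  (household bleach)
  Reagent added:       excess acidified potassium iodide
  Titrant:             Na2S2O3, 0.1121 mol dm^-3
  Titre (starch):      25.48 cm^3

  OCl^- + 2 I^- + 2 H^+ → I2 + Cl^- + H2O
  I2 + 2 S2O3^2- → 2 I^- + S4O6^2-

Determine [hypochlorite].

n(S2O3^2-) = 0.02548 × 0.1121 = 2.856 × 10^-3 mol
n(I2) = n(S2O3^2-)/2 = 1.428 × 10^-3 mol
n(OCl^-) in the aliquot = 1.428 × 10^-3 mol (1:1 ratio)
[OCl^-] = 1.428 × 10^-3 / 0.009784 = 0.1460 mol/L

0.1460 mol/L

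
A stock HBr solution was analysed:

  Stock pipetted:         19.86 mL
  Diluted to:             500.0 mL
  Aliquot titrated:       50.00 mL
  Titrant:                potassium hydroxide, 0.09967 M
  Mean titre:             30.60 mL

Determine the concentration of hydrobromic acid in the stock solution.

1.536 M

HBr + KOH → KBr + H2O
n(KOH) = 0.03060 × 0.09967 = 3.050 × 10^-3 mol
n(HBr) in the aliquot = 3.050 × 10^-3 mol (1:1 ratio)
[HBr]_dilute = 3.050 × 10^-3 / 0.05000 = 0.06100 mol/L
Dilution factor = 500.0 / 19.86 = 25.18
[HBr]_stock = 0.06100 × 25.18 = 1.536 mol/L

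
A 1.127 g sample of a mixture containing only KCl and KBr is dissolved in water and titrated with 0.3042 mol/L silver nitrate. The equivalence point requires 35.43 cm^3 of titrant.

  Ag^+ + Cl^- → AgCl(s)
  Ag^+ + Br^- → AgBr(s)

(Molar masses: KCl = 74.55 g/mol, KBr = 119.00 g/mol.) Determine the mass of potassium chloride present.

n(AgNO3) = 0.03543 × 0.3042 = 0.01078 mol
Let x = n(KCl), y = n(KBr).
Titrant: 1x + 1y = 0.01078;  mass: 74.55x + 119.00y = 1.127
Solving, x = 3.500 × 10^-3 mol, y = 7.278 × 10^-3 mol
mass of KCl = 3.500 × 10^-3 × 74.55 = 0.2609 g

0.2609 g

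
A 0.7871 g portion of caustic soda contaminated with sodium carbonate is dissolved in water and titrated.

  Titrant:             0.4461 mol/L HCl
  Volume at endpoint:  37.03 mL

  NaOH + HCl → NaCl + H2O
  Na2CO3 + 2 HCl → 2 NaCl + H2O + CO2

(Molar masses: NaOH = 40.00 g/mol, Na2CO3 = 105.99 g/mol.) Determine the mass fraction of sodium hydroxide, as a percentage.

34.54 %

n(HCl) = 0.03703 × 0.4461 = 0.01652 mol
Let x = n(NaOH), y = n(Na2CO3).
Titrant: 1x + 2y = 0.01652;  mass: 40.00x + 105.99y = 0.7871
Solving, x = 6.797 × 10^-3 mol, y = 4.861 × 10^-3 mol
mass of NaOH = 6.797 × 10^-3 × 40.00 = 0.2719 g
% NaOH = 0.2719 / 0.7871 × 100 = 34.54 %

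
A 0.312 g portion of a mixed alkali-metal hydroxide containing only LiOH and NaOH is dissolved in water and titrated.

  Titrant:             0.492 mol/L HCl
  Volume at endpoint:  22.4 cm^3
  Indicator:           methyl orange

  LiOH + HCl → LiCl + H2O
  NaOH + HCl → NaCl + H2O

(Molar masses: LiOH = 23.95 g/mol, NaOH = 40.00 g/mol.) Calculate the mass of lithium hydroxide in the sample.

0.192 g

n(HCl) = 0.0224 × 0.492 = 0.0110 mol
Let x = n(LiOH), y = n(NaOH).
Titrant: 1x + 1y = 0.0110;  mass: 23.95x + 40.00y = 0.312
Solving, x = 8.03 × 10^-3 mol, y = 2.99 × 10^-3 mol
mass of LiOH = 8.03 × 10^-3 × 23.95 = 0.192 g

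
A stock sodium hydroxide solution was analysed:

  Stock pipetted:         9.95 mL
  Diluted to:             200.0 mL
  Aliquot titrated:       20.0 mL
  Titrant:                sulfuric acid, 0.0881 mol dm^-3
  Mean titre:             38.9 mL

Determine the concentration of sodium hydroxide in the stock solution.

2 NaOH + H2SO4 → Na2SO4 + 2 H2O
n(H2SO4) = 0.0389 × 0.0881 = 3.43 × 10^-3 mol
From the 2:1 ratio, n(NaOH) in the aliquot = 2/1 × 3.43 × 10^-3 = 6.85 × 10^-3 mol
[NaOH]_dilute = 6.85 × 10^-3 / 0.0200 = 0.343 mol/L
Dilution factor = 200.0 / 9.95 = 20.10
[NaOH]_stock = 0.343 × 20.10 = 6.89 mol/L

6.89 mol/L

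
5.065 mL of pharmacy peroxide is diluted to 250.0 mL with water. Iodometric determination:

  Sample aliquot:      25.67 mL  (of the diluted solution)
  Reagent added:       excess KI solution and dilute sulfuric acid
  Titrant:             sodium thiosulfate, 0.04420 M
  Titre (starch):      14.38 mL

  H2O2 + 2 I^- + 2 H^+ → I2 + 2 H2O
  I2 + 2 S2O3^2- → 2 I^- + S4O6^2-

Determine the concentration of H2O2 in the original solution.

n(S2O3^2-) = 0.01438 × 0.04420 = 6.356 × 10^-4 mol
n(I2) = n(S2O3^2-)/2 = 3.178 × 10^-4 mol
n(H2O2) in the aliquot = 3.178 × 10^-4 mol (1:1 ratio)
[H2O2]_dilute = 3.178 × 10^-4 / 0.02567 = 0.01238 mol/L
[H2O2]_original = 0.01238 × 250.0/5.065 = 0.6111 mol/L

0.6111 M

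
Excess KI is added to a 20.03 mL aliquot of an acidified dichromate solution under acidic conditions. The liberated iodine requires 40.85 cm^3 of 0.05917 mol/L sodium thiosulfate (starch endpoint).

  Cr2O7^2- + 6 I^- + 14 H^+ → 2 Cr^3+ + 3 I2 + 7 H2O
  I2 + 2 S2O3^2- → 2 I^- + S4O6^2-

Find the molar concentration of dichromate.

n(S2O3^2-) = 0.04085 × 0.05917 = 2.417 × 10^-3 mol
n(I2) = n(S2O3^2-)/2 = 1.209 × 10^-3 mol
From the 1:3 ratio, n(Cr2O7^2-) in the aliquot = 1/3 × 1.209 × 10^-3 = 4.028 × 10^-4 mol
[Cr2O7^2-] = 4.028 × 10^-4 / 0.02003 = 0.02011 mol/L

0.02011 mol/L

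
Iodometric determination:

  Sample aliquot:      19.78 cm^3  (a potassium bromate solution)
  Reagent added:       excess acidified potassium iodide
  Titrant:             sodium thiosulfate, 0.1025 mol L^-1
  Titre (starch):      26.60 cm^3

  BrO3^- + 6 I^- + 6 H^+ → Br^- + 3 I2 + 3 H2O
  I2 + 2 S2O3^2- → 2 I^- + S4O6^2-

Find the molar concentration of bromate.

0.02297 mol/L

n(S2O3^2-) = 0.02660 × 0.1025 = 2.727 × 10^-3 mol
n(I2) = n(S2O3^2-)/2 = 1.363 × 10^-3 mol
From the 1:3 ratio, n(BrO3^-) in the aliquot = 1/3 × 1.363 × 10^-3 = 4.544 × 10^-4 mol
[BrO3^-] = 4.544 × 10^-4 / 0.01978 = 0.02297 mol/L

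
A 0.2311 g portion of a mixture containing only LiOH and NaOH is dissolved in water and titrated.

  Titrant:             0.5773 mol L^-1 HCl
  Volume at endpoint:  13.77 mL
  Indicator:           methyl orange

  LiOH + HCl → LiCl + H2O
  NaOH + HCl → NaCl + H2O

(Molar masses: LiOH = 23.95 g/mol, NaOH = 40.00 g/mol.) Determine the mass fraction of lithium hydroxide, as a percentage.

56.10 %

n(HCl) = 0.01377 × 0.5773 = 7.949 × 10^-3 mol
Let x = n(LiOH), y = n(NaOH).
Titrant: 1x + 1y = 7.949 × 10^-3;  mass: 23.95x + 40.00y = 0.2311
Solving, x = 5.413 × 10^-3 mol, y = 2.537 × 10^-3 mol
mass of LiOH = 5.413 × 10^-3 × 23.95 = 0.1296 g
% LiOH = 0.1296 / 0.2311 × 100 = 56.10 %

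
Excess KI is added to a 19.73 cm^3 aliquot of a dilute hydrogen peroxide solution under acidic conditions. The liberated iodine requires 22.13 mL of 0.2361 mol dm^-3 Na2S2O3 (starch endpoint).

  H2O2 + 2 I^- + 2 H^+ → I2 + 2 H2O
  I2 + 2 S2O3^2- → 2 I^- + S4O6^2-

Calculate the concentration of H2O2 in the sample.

0.1324 mol/L

n(S2O3^2-) = 0.02213 × 0.2361 = 5.225 × 10^-3 mol
n(I2) = n(S2O3^2-)/2 = 2.612 × 10^-3 mol
n(H2O2) in the aliquot = 2.612 × 10^-3 mol (1:1 ratio)
[H2O2] = 2.612 × 10^-3 / 0.01973 = 0.1324 mol/L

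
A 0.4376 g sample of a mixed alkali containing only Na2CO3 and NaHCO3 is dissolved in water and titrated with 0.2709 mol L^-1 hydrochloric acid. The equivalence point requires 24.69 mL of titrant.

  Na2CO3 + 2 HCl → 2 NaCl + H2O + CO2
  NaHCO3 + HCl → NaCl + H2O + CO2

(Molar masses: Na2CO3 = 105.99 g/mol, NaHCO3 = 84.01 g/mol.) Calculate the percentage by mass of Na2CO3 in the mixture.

48.54 %

n(HCl) = 0.02469 × 0.2709 = 6.689 × 10^-3 mol
Let x = n(Na2CO3), y = n(NaHCO3).
Titrant: 2x + 1y = 6.689 × 10^-3;  mass: 105.99x + 84.01y = 0.4376
Solving, x = 2.004 × 10^-3 mol, y = 2.681 × 10^-3 mol
mass of Na2CO3 = 2.004 × 10^-3 × 105.99 = 0.2124 g
% Na2CO3 = 0.2124 / 0.4376 × 100 = 48.54 %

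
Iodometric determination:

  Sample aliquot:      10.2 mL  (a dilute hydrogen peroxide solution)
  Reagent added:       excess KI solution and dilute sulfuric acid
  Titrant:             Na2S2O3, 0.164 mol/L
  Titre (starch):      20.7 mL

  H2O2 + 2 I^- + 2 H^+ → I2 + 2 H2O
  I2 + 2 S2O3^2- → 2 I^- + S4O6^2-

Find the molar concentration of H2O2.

0.166 mol/L

n(S2O3^2-) = 0.0207 × 0.164 = 3.39 × 10^-3 mol
n(I2) = n(S2O3^2-)/2 = 1.70 × 10^-3 mol
n(H2O2) in the aliquot = 1.70 × 10^-3 mol (1:1 ratio)
[H2O2] = 1.70 × 10^-3 / 0.0102 = 0.166 mol/L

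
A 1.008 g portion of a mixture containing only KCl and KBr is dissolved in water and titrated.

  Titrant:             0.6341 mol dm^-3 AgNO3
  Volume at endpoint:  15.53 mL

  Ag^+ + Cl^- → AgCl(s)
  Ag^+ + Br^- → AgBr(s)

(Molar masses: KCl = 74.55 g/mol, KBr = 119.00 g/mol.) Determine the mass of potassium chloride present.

0.2748 g

n(AgNO3) = 0.01553 × 0.6341 = 9.848 × 10^-3 mol
Let x = n(KCl), y = n(KBr).
Titrant: 1x + 1y = 9.848 × 10^-3;  mass: 74.55x + 119.00y = 1.008
Solving, x = 3.686 × 10^-3 mol, y = 6.161 × 10^-3 mol
mass of KCl = 3.686 × 10^-3 × 74.55 = 0.2748 g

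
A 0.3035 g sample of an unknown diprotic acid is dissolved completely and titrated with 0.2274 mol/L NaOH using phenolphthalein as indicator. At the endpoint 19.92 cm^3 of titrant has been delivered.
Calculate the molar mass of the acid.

134.0 g/mol

n(NaOH) = 0.01992 L × 0.2274 mol/L = 4.530 × 10^-3 mol
From the 1:2 ratio, n(H2A) = 1/2 × 4.530 × 10^-3 = 2.265 × 10^-3 mol
M = m / n = 0.3035 g / 2.265 × 10^-3 mol = 134.0 g/mol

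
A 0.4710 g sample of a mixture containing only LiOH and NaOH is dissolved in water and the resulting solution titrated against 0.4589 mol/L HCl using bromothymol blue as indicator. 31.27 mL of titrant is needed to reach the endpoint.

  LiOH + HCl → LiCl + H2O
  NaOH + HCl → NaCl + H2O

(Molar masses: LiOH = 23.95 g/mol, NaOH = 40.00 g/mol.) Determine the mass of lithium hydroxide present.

n(HCl) = 0.03127 × 0.4589 = 0.01435 mol
Let x = n(LiOH), y = n(NaOH).
Titrant: 1x + 1y = 0.01435;  mass: 23.95x + 40.00y = 0.4710
Solving, x = 6.417 × 10^-3 mol, y = 7.933 × 10^-3 mol
mass of LiOH = 6.417 × 10^-3 × 23.95 = 0.1537 g

0.1537 g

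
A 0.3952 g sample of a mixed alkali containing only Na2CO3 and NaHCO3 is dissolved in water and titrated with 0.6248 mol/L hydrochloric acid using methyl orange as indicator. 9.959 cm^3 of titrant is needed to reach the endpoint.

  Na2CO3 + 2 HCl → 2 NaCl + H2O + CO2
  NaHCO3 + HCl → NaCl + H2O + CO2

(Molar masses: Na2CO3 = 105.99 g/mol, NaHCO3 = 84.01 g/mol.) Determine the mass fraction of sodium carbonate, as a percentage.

55.14 %

n(HCl) = 0.009959 × 0.6248 = 6.222 × 10^-3 mol
Let x = n(Na2CO3), y = n(NaHCO3).
Titrant: 2x + 1y = 6.222 × 10^-3;  mass: 105.99x + 84.01y = 0.3952
Solving, x = 2.056 × 10^-3 mol, y = 2.110 × 10^-3 mol
mass of Na2CO3 = 2.056 × 10^-3 × 105.99 = 0.2179 g
% Na2CO3 = 0.2179 / 0.3952 × 100 = 55.14 %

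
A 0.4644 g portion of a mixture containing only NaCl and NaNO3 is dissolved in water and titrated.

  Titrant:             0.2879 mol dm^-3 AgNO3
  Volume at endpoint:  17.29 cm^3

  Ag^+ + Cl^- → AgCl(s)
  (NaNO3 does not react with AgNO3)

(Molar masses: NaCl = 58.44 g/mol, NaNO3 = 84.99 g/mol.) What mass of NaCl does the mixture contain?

n(AgNO3) = 0.01729 × 0.2879 = 4.978 × 10^-3 mol
Let x = n(NaCl), y = n(NaNO3).
Titrant: 1x = 4.978 × 10^-3;  mass: 58.44x + 84.99y = 0.4644
Solving, x = 4.978 × 10^-3 mol, y = 2.041 × 10^-3 mol
mass of NaCl = 4.978 × 10^-3 × 58.44 = 0.2909 g

0.2909 g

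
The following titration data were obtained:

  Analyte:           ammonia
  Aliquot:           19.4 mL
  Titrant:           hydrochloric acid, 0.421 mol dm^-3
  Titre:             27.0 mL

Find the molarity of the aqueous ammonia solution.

0.586 mol/L

NH3 + HCl → NH4Cl
n(HCl) = 0.0270 L × 0.421 mol/L = 0.0114 mol
n(NH3) = 0.0114 mol (1:1 mole ratio)
[NH3] = 0.0114 mol / 0.0194 L = 0.586 mol/L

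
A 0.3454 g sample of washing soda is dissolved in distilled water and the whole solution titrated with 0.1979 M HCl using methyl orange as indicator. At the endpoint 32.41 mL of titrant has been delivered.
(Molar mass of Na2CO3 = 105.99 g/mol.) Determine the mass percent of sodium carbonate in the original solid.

Na2CO3 + 2 HCl → 2 NaCl + H2O + CO2
n(HCl) = 0.03241 L × 0.1979 mol/L = 6.414 × 10^-3 mol
From the 1:2 ratio, n(Na2CO3) = 1/2 × 6.414 × 10^-3 = 3.207 × 10^-3 mol
mass of Na2CO3 = 3.207 × 10^-3 × 105.99 g/mol = 0.3399 g
% Na2CO3 = 0.3399 / 0.3454 × 100 = 98.41 %

98.41 %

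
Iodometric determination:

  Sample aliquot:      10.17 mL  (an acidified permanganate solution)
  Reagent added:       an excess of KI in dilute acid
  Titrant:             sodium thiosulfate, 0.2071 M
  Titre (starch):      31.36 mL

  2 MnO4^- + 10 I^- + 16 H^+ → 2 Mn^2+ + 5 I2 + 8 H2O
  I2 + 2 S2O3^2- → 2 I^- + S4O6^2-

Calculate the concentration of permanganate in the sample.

n(S2O3^2-) = 0.03136 × 0.2071 = 6.495 × 10^-3 mol
n(I2) = n(S2O3^2-)/2 = 3.247 × 10^-3 mol
From the 2:5 ratio, n(MnO4^-) in the aliquot = 2/5 × 3.247 × 10^-3 = 1.299 × 10^-3 mol
[MnO4^-] = 1.299 × 10^-3 / 0.01017 = 0.1277 mol/L

0.1277 M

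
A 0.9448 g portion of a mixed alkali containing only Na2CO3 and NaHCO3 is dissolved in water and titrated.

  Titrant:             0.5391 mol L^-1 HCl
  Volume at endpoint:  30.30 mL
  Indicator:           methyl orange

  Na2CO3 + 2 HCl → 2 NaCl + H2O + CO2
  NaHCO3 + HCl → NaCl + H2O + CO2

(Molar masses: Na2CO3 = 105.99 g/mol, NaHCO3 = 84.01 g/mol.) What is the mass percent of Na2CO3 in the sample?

n(HCl) = 0.03030 × 0.5391 = 0.01633 mol
Let x = n(Na2CO3), y = n(NaHCO3).
Titrant: 2x + 1y = 0.01633;  mass: 105.99x + 84.01y = 0.9448
Solving, x = 6.892 × 10^-3 mol, y = 2.552 × 10^-3 mol
mass of Na2CO3 = 6.892 × 10^-3 × 105.99 = 0.7304 g
% Na2CO3 = 0.7304 / 0.9448 × 100 = 77.31 %

77.31 %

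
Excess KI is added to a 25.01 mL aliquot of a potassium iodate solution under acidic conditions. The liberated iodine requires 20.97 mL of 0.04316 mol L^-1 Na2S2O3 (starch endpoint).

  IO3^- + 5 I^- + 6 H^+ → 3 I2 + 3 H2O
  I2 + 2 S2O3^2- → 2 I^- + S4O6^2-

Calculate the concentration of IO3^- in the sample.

n(S2O3^2-) = 0.02097 × 0.04316 = 9.051 × 10^-4 mol
n(I2) = n(S2O3^2-)/2 = 4.525 × 10^-4 mol
From the 1:3 ratio, n(IO3^-) in the aliquot = 1/3 × 4.525 × 10^-4 = 1.508 × 10^-4 mol
[IO3^-] = 1.508 × 10^-4 / 0.02501 = 0.006031 mol/L

0.006031 mol/L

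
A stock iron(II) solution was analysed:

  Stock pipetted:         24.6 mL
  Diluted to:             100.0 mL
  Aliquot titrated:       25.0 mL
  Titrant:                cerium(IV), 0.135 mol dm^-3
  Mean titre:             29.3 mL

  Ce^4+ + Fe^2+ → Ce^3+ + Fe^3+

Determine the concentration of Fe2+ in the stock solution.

0.643 mol/L

n(Ce4+) = 0.0293 × 0.135 = 3.96 × 10^-3 mol
n(Fe2+) in the aliquot = 3.96 × 10^-3 mol (1:1 ratio)
[Fe2+]_dilute = 3.96 × 10^-3 / 0.0250 = 0.158 mol/L
Dilution factor = 100.0 / 24.6 = 4.065
[Fe2+]_stock = 0.158 × 4.065 = 0.643 mol/L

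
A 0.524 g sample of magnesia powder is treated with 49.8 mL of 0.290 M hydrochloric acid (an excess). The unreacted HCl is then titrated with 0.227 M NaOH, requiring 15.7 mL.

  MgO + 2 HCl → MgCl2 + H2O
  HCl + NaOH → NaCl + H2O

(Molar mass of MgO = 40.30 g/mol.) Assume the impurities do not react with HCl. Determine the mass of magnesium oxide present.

0.219 g

n(HCl) added = 0.0498 × 0.290 = 0.0144 mol
n(NaOH) used in back-titration = 0.0157 × 0.227 = 3.56 × 10^-3 mol
n(HCl) left over = 3.56 × 10^-3 mol (1:1 ratio)
n(HCl) consumed by analyte = 0.0144 − 3.56 × 10^-3 = 0.0109 mol
From the 1:2 ratio, n(MgO) = 1/2 × 0.0109 = 5.44 × 10^-3 mol
mass of MgO = 5.44 × 10^-3 × 40.30 = 0.219 g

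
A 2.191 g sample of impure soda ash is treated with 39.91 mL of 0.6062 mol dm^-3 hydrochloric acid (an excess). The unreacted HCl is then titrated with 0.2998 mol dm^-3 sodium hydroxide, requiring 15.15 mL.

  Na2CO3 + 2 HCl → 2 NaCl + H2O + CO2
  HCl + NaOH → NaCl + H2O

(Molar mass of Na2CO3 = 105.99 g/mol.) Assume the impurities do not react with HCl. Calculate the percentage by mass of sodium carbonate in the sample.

n(HCl) added = 0.03991 × 0.6062 = 0.02419 mol
n(NaOH) used in back-titration = 0.01515 × 0.2998 = 4.542 × 10^-3 mol
n(HCl) left over = 4.542 × 10^-3 mol (1:1 ratio)
n(HCl) consumed by analyte = 0.02419 − 4.542 × 10^-3 = 0.01965 mol
From the 1:2 ratio, n(Na2CO3) = 1/2 × 0.01965 = 9.826 × 10^-3 mol
mass of Na2CO3 = 9.826 × 10^-3 × 105.99 = 1.041 g
% Na2CO3 = 1.041 / 2.191 × 100 = 47.53 %

47.53 %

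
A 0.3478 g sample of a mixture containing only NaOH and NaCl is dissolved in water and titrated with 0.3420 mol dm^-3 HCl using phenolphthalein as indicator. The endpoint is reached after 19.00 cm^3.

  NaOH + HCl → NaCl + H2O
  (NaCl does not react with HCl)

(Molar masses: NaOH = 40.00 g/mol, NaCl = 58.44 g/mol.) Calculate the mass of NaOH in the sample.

0.2599 g

n(HCl) = 0.01900 × 0.3420 = 6.498 × 10^-3 mol
Let x = n(NaOH), y = n(NaCl).
Titrant: 1x = 6.498 × 10^-3;  mass: 40.00x + 58.44y = 0.3478
Solving, x = 6.498 × 10^-3 mol, y = 1.504 × 10^-3 mol
mass of NaOH = 6.498 × 10^-3 × 40.00 = 0.2599 g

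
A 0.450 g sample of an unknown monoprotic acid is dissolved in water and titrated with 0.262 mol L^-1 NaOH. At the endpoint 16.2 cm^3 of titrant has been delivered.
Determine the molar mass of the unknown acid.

n(NaOH) = 0.0162 L × 0.262 mol/L = 4.24 × 10^-3 mol
n(HA) = 4.24 × 10^-3 mol (1:1 ratio)
M = m / n = 0.450 g / 4.24 × 10^-3 mol = 106 g/mol

106 g/mol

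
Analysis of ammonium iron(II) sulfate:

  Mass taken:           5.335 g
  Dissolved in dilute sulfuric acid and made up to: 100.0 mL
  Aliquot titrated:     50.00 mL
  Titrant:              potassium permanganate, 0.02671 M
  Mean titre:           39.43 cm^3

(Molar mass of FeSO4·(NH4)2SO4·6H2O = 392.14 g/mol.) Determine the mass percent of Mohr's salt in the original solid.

MnO4^- + 5 Fe^2+ + 8 H^+ → Mn^2+ + 5 Fe^3+ + 4 H2O
n(KMnO4) per titration = 0.03943 × 0.02671 = 1.053 × 10^-3 mol
From the 5:1 ratio, n(FeSO4·(NH4)2SO4·6H2O) in each aliquot = 5/1 × 1.053 × 10^-3 = 5.266 × 10^-3 mol
n(FeSO4·(NH4)2SO4·6H2O) in the whole flask = 5.266 × 10^-3 × 100.0/50.00 = 0.01053 mol
mass of FeSO4·(NH4)2SO4·6H2O = 0.01053 × 392.14 = 4.130 g
% FeSO4·(NH4)2SO4·6H2O = 4.130 / 5.335 × 100 = 77.41 %

77.41 %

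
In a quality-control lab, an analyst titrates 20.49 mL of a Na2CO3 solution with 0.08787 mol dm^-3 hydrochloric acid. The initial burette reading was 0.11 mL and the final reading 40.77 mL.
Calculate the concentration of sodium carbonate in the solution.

0.08718 mol/L

Na2CO3 + 2 HCl → 2 NaCl + H2O + CO2
n(HCl) = 0.04066 L × 0.08787 mol/L = 3.573 × 10^-3 mol
From the 1:2 mole ratio, n(Na2CO3) = 1/2 × 3.573 × 10^-3 = 1.786 × 10^-3 mol
[Na2CO3] = 1.786 × 10^-3 mol / 0.02049 L = 0.08718 mol/L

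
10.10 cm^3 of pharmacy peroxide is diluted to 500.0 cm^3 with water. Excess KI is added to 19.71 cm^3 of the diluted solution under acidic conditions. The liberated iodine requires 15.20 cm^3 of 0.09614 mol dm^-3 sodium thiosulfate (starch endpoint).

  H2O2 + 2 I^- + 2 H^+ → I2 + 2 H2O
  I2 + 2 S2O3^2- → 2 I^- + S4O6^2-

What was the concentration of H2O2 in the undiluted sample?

n(S2O3^2-) = 0.01520 × 0.09614 = 1.461 × 10^-3 mol
n(I2) = n(S2O3^2-)/2 = 7.307 × 10^-4 mol
n(H2O2) in the aliquot = 7.307 × 10^-4 mol (1:1 ratio)
[H2O2]_dilute = 7.307 × 10^-4 / 0.01971 = 0.03707 mol/L
[H2O2]_original = 0.03707 × 500.0/10.10 = 1.835 mol/L

1.835 mol/L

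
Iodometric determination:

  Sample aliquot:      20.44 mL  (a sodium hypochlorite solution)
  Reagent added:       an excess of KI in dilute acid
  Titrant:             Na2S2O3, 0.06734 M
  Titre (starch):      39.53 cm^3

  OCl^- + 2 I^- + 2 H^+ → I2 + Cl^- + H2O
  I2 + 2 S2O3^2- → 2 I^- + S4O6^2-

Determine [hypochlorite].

n(S2O3^2-) = 0.03953 × 0.06734 = 2.662 × 10^-3 mol
n(I2) = n(S2O3^2-)/2 = 1.331 × 10^-3 mol
n(OCl^-) in the aliquot = 1.331 × 10^-3 mol (1:1 ratio)
[OCl^-] = 1.331 × 10^-3 / 0.02044 = 0.06512 mol/L

0.06512 M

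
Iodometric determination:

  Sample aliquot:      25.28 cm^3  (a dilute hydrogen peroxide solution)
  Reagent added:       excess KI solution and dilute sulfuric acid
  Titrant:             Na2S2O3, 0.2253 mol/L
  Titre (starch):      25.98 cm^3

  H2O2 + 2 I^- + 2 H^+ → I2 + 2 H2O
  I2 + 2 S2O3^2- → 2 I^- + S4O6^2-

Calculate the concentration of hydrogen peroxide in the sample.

n(S2O3^2-) = 0.02598 × 0.2253 = 5.853 × 10^-3 mol
n(I2) = n(S2O3^2-)/2 = 2.927 × 10^-3 mol
n(H2O2) in the aliquot = 2.927 × 10^-3 mol (1:1 ratio)
[H2O2] = 2.927 × 10^-3 / 0.02528 = 0.1158 mol/L

0.1158 mol/L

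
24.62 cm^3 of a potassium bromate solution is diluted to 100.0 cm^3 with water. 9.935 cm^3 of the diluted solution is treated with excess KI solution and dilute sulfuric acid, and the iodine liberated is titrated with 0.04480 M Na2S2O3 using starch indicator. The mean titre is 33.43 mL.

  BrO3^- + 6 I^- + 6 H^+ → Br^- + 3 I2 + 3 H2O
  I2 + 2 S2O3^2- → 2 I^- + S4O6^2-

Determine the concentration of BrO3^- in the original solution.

0.1020 M

n(S2O3^2-) = 0.03343 × 0.04480 = 1.498 × 10^-3 mol
n(I2) = n(S2O3^2-)/2 = 7.488 × 10^-4 mol
From the 1:3 ratio, n(BrO3^-) in the aliquot = 1/3 × 7.488 × 10^-4 = 2.496 × 10^-4 mol
[BrO3^-]_dilute = 2.496 × 10^-4 / 0.009935 = 0.02512 mol/L
[BrO3^-]_original = 0.02512 × 100.0/24.62 = 0.1020 mol/L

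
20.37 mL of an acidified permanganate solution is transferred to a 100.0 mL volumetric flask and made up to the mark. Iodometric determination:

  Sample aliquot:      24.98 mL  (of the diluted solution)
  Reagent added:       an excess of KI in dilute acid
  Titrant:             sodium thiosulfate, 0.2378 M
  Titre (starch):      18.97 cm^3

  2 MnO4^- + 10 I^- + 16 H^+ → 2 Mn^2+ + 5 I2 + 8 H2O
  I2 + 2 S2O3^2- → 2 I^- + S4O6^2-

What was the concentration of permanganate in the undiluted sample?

n(S2O3^2-) = 0.01897 × 0.2378 = 4.511 × 10^-3 mol
n(I2) = n(S2O3^2-)/2 = 2.256 × 10^-3 mol
From the 2:5 ratio, n(MnO4^-) in the aliquot = 2/5 × 2.256 × 10^-3 = 9.022 × 10^-4 mol
[MnO4^-]_dilute = 9.022 × 10^-4 / 0.02498 = 0.03612 mol/L
[MnO4^-]_original = 0.03612 × 100.0/20.37 = 0.1773 mol/L

0.1773 M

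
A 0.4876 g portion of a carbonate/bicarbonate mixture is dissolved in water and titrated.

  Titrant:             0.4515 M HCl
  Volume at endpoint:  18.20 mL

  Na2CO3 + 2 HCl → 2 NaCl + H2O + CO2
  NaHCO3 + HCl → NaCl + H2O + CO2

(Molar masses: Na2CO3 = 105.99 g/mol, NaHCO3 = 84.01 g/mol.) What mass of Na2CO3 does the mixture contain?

n(HCl) = 0.01820 × 0.4515 = 8.217 × 10^-3 mol
Let x = n(Na2CO3), y = n(NaHCO3).
Titrant: 2x + 1y = 8.217 × 10^-3;  mass: 105.99x + 84.01y = 0.4876
Solving, x = 3.268 × 10^-3 mol, y = 1.681 × 10^-3 mol
mass of Na2CO3 = 3.268 × 10^-3 × 105.99 = 0.3464 g

0.3464 g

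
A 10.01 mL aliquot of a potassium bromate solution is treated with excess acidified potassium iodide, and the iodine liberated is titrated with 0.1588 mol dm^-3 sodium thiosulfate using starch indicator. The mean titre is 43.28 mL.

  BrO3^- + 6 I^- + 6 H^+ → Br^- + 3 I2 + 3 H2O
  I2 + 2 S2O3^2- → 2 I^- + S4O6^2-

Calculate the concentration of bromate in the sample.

0.1144 mol/L

n(S2O3^2-) = 0.04328 × 0.1588 = 6.873 × 10^-3 mol
n(I2) = n(S2O3^2-)/2 = 3.436 × 10^-3 mol
From the 1:3 ratio, n(BrO3^-) in the aliquot = 1/3 × 3.436 × 10^-3 = 1.145 × 10^-3 mol
[BrO3^-] = 1.145 × 10^-3 / 0.01001 = 0.1144 mol/L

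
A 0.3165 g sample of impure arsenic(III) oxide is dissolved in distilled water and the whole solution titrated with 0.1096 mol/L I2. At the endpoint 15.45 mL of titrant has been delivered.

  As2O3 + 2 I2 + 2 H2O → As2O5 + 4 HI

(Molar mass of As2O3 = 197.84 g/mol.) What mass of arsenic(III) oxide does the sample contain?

0.1675 g

n(I2) = 0.01545 L × 0.1096 mol/L = 1.693 × 10^-3 mol
From the 1:2 ratio, n(As2O3) = 1/2 × 1.693 × 10^-3 = 8.467 × 10^-4 mol
mass of As2O3 = 8.467 × 10^-4 × 197.84 g/mol = 0.1675 g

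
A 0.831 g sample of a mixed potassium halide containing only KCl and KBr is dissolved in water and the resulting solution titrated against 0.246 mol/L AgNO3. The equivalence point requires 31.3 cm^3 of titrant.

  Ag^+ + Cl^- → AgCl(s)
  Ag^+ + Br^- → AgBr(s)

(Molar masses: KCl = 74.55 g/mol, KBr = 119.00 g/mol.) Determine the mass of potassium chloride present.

n(AgNO3) = 0.0313 × 0.246 = 7.70 × 10^-3 mol
Let x = n(KCl), y = n(KBr).
Titrant: 1x + 1y = 7.70 × 10^-3;  mass: 74.55x + 119.00y = 0.831
Solving, x = 1.92 × 10^-3 mol, y = 5.78 × 10^-3 mol
mass of KCl = 1.92 × 10^-3 × 74.55 = 0.143 g

0.143 g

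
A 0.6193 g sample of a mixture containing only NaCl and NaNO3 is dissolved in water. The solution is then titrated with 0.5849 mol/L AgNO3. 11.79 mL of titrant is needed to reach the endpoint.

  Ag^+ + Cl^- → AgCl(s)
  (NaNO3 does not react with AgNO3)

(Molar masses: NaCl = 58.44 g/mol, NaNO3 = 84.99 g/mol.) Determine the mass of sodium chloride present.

n(AgNO3) = 0.01179 × 0.5849 = 6.896 × 10^-3 mol
Let x = n(NaCl), y = n(NaNO3).
Titrant: 1x = 6.896 × 10^-3;  mass: 58.44x + 84.99y = 0.6193
Solving, x = 6.896 × 10^-3 mol, y = 2.545 × 10^-3 mol
mass of NaCl = 6.896 × 10^-3 × 58.44 = 0.4030 g

0.4030 g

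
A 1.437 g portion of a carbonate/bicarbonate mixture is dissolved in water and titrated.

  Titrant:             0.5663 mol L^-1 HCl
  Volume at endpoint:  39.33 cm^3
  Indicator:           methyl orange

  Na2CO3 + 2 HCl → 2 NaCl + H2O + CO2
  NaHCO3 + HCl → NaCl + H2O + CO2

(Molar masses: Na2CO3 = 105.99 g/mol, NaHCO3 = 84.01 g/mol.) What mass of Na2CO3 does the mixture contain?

n(HCl) = 0.03933 × 0.5663 = 0.02227 mol
Let x = n(Na2CO3), y = n(NaHCO3).
Titrant: 2x + 1y = 0.02227;  mass: 105.99x + 84.01y = 1.437
Solving, x = 6.999 × 10^-3 mol, y = 8.276 × 10^-3 mol
mass of Na2CO3 = 6.999 × 10^-3 × 105.99 = 0.7418 g

0.7418 g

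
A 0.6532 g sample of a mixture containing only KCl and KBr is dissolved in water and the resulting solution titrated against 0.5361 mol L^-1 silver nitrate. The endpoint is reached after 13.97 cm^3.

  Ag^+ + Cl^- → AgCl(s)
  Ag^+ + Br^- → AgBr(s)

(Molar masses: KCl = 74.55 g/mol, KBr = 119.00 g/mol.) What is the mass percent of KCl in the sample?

61.12 %

n(AgNO3) = 0.01397 × 0.5361 = 7.489 × 10^-3 mol
Let x = n(KCl), y = n(KBr).
Titrant: 1x + 1y = 7.489 × 10^-3;  mass: 74.55x + 119.00y = 0.6532
Solving, x = 5.355 × 10^-3 mol, y = 2.134 × 10^-3 mol
mass of KCl = 5.355 × 10^-3 × 74.55 = 0.3992 g
% KCl = 0.3992 / 0.6532 × 100 = 61.12 %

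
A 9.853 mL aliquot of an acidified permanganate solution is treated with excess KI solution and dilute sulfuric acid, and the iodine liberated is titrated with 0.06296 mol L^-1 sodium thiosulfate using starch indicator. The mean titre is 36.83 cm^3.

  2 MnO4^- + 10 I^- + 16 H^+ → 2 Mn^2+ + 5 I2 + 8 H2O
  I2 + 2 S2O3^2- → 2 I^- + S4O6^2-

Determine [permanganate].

0.04707 mol/L

n(S2O3^2-) = 0.03683 × 0.06296 = 2.319 × 10^-3 mol
n(I2) = n(S2O3^2-)/2 = 1.159 × 10^-3 mol
From the 2:5 ratio, n(MnO4^-) in the aliquot = 2/5 × 1.159 × 10^-3 = 4.638 × 10^-4 mol
[MnO4^-] = 4.638 × 10^-4 / 0.009853 = 0.04707 mol/L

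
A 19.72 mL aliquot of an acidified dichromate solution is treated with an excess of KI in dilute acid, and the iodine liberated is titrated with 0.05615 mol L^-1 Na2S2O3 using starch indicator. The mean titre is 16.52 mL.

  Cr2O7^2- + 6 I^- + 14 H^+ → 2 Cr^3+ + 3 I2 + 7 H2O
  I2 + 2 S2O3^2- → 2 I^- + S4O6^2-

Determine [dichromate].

n(S2O3^2-) = 0.01652 × 0.05615 = 9.276 × 10^-4 mol
n(I2) = n(S2O3^2-)/2 = 4.638 × 10^-4 mol
From the 1:3 ratio, n(Cr2O7^2-) in the aliquot = 1/3 × 4.638 × 10^-4 = 1.546 × 10^-4 mol
[Cr2O7^2-] = 1.546 × 10^-4 / 0.01972 = 0.007840 mol/L

0.007840 mol/L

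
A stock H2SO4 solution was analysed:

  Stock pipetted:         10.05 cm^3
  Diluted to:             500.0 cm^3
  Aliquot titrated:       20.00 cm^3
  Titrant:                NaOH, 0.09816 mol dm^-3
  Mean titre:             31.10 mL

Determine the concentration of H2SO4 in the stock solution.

3.797 mol/L

H2SO4 + 2 NaOH → Na2SO4 + 2 H2O
n(NaOH) = 0.03110 × 0.09816 = 3.053 × 10^-3 mol
From the 1:2 ratio, n(H2SO4) in the aliquot = 1/2 × 3.053 × 10^-3 = 1.526 × 10^-3 mol
[H2SO4]_dilute = 1.526 × 10^-3 / 0.02000 = 0.07632 mol/L
Dilution factor = 500.0 / 10.05 = 49.75
[H2SO4]_stock = 0.07632 × 49.75 = 3.797 mol/L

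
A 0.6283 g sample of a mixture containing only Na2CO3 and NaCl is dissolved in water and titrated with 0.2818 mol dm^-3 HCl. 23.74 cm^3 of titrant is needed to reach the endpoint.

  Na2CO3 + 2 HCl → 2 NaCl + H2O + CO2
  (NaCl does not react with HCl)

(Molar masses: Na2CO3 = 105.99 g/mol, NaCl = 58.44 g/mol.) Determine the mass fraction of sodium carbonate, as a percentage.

n(HCl) = 0.02374 × 0.2818 = 6.690 × 10^-3 mol
Let x = n(Na2CO3), y = n(NaCl).
Titrant: 2x = 6.690 × 10^-3;  mass: 105.99x + 58.44y = 0.6283
Solving, x = 3.345 × 10^-3 mol, y = 4.685 × 10^-3 mol
mass of Na2CO3 = 3.345 × 10^-3 × 105.99 = 0.3545 g
% Na2CO3 = 0.3545 / 0.6283 × 100 = 56.43 %

56.43 %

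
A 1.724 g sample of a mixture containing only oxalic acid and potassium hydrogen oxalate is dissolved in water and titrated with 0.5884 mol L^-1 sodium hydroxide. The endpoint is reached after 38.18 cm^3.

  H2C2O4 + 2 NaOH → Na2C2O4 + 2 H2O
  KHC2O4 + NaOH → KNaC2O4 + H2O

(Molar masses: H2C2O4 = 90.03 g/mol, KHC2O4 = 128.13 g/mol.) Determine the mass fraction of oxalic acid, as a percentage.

36.27 %

n(NaOH) = 0.03818 × 0.5884 = 0.02247 mol
Let x = n(H2C2O4), y = n(KHC2O4).
Titrant: 2x + 1y = 0.02247;  mass: 90.03x + 128.13y = 1.724
Solving, x = 6.945 × 10^-3 mol, y = 8.575 × 10^-3 mol
mass of H2C2O4 = 6.945 × 10^-3 × 90.03 = 0.6253 g
% H2C2O4 = 0.6253 / 1.724 × 100 = 36.27 %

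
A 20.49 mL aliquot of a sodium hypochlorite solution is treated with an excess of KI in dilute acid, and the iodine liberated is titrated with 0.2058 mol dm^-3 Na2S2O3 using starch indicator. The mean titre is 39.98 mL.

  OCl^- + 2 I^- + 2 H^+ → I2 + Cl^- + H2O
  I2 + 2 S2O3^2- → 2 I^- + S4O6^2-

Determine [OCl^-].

0.2008 mol/L

n(S2O3^2-) = 0.03998 × 0.2058 = 8.228 × 10^-3 mol
n(I2) = n(S2O3^2-)/2 = 4.114 × 10^-3 mol
n(OCl^-) in the aliquot = 4.114 × 10^-3 mol (1:1 ratio)
[OCl^-] = 4.114 × 10^-3 / 0.02049 = 0.2008 mol/L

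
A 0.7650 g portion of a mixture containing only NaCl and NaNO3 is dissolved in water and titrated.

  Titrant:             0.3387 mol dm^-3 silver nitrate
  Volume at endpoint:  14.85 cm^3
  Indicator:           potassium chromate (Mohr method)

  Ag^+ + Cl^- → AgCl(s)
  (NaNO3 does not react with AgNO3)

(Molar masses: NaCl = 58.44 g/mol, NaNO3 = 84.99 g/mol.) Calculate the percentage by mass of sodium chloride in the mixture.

38.42 %

n(AgNO3) = 0.01485 × 0.3387 = 5.030 × 10^-3 mol
Let x = n(NaCl), y = n(NaNO3).
Titrant: 1x = 5.030 × 10^-3;  mass: 58.44x + 84.99y = 0.7650
Solving, x = 5.030 × 10^-3 mol, y = 5.543 × 10^-3 mol
mass of NaCl = 5.030 × 10^-3 × 58.44 = 0.2939 g
% NaCl = 0.2939 / 0.7650 × 100 = 38.42 %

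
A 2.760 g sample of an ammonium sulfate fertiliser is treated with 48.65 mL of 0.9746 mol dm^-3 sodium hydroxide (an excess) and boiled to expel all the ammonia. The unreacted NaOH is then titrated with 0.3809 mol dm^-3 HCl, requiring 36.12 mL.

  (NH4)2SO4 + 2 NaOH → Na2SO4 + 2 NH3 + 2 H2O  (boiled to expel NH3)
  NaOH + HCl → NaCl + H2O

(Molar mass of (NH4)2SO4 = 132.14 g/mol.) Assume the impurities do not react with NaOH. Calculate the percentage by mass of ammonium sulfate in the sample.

n(NaOH) added = 0.04865 × 0.9746 = 0.04741 mol
n(HCl) used in back-titration = 0.03612 × 0.3809 = 0.01376 mol
n(NaOH) left over = 0.01376 mol (1:1 ratio)
n(NaOH) consumed by analyte = 0.04741 − 0.01376 = 0.03366 mol
From the 1:2 ratio, n((NH4)2SO4) = 1/2 × 0.03366 = 0.01683 mol
mass of (NH4)2SO4 = 0.01683 × 132.14 = 2.224 g
% (NH4)2SO4 = 2.224 / 2.760 × 100 = 80.57 %

80.57 %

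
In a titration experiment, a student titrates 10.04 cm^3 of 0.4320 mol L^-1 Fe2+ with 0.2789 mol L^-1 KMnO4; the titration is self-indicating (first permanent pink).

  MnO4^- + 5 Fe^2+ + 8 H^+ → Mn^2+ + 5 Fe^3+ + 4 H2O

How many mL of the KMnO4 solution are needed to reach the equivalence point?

3.110 mL

n(Fe2+) = 0.01004 L × 0.4320 mol/L = 4.337 × 10^-3 mol
From the 1:5 stoichiometry, n(KMnO4) = 1/5 × 4.337 × 10^-3 = 8.675 × 10^-4 mol
V(KMnO4) = 8.675 × 10^-4 mol / 0.2789 mol/L = 0.003110 L = 3.110 mL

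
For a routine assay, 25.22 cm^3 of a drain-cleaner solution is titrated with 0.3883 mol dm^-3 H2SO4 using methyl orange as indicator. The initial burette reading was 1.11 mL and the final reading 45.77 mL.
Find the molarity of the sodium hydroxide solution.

2 NaOH + H2SO4 → Na2SO4 + 2 H2O
n(H2SO4) = 0.04466 L × 0.3883 mol/L = 0.01734 mol
From the 2:1 mole ratio, n(NaOH) = 2/1 × 0.01734 = 0.03468 mol
[NaOH] = 0.03468 mol / 0.02522 L = 1.375 mol/L

1.375 mol/L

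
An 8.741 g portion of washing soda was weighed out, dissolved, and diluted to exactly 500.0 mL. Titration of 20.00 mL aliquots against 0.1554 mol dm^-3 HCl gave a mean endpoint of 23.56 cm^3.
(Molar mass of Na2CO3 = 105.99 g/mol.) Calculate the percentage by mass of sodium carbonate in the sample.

55.49 %

Na2CO3 + 2 HCl → 2 NaCl + H2O + CO2
n(HCl) per titration = 0.02356 × 0.1554 = 3.661 × 10^-3 mol
From the 1:2 ratio, n(Na2CO3) in each aliquot = 1/2 × 3.661 × 10^-3 = 1.831 × 10^-3 mol
n(Na2CO3) in the whole flask = 1.831 × 10^-3 × 500.0/20.00 = 0.04577 mol
mass of Na2CO3 = 0.04577 × 105.99 = 4.851 g
% Na2CO3 = 4.851 / 8.741 × 100 = 55.49 %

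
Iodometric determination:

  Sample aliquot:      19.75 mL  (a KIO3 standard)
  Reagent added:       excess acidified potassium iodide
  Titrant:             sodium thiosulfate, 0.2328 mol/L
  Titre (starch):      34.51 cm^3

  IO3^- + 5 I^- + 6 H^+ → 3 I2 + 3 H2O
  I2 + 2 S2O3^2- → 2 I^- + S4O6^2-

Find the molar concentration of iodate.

n(S2O3^2-) = 0.03451 × 0.2328 = 8.034 × 10^-3 mol
n(I2) = n(S2O3^2-)/2 = 4.017 × 10^-3 mol
From the 1:3 ratio, n(IO3^-) in the aliquot = 1/3 × 4.017 × 10^-3 = 1.339 × 10^-3 mol
[IO3^-] = 1.339 × 10^-3 / 0.01975 = 0.06780 mol/L

0.06780 mol/L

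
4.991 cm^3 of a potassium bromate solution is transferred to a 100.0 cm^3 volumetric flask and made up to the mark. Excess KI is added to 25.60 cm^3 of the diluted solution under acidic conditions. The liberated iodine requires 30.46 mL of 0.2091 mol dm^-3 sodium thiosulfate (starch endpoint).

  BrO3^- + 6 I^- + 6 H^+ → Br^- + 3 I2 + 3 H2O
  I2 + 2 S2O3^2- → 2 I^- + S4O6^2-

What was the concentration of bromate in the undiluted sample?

n(S2O3^2-) = 0.03046 × 0.2091 = 6.369 × 10^-3 mol
n(I2) = n(S2O3^2-)/2 = 3.185 × 10^-3 mol
From the 1:3 ratio, n(BrO3^-) in the aliquot = 1/3 × 3.185 × 10^-3 = 1.062 × 10^-3 mol
[BrO3^-]_dilute = 1.062 × 10^-3 / 0.02560 = 0.04147 mol/L
[BrO3^-]_original = 0.04147 × 100.0/4.991 = 0.8308 mol/L

0.8308 mol/L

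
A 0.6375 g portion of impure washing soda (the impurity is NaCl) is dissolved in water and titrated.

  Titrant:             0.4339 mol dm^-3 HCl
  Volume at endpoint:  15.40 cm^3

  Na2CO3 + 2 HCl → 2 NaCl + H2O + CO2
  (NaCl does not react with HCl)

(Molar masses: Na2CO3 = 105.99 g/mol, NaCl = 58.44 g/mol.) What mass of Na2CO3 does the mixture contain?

0.3541 g

n(HCl) = 0.01540 × 0.4339 = 6.682 × 10^-3 mol
Let x = n(Na2CO3), y = n(NaCl).
Titrant: 2x = 6.682 × 10^-3;  mass: 105.99x + 58.44y = 0.6375
Solving, x = 3.341 × 10^-3 mol, y = 4.849 × 10^-3 mol
mass of Na2CO3 = 3.341 × 10^-3 × 105.99 = 0.3541 g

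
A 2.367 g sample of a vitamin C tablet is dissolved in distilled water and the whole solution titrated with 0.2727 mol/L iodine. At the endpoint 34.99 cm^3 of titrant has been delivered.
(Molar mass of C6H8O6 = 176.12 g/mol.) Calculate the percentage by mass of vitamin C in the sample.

C6H8O6 + I2 → C6H6O6 + 2 HI
n(I2) = 0.03499 L × 0.2727 mol/L = 9.542 × 10^-3 mol
n(C6H8O6) = 9.542 × 10^-3 mol (1:1 ratio)
mass of C6H8O6 = 9.542 × 10^-3 × 176.12 g/mol = 1.680 g
% C6H8O6 = 1.680 / 2.367 × 100 = 71.00 %

71.00 %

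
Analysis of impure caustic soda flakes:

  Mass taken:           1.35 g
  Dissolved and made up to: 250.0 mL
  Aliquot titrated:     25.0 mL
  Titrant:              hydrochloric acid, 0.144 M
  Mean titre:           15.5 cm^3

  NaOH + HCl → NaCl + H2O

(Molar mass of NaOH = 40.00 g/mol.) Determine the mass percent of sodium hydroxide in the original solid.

66.1 %

n(HCl) per titration = 0.0155 × 0.144 = 2.23 × 10^-3 mol
n(NaOH) in each aliquot = 2.23 × 10^-3 mol (1:1 ratio)
n(NaOH) in the whole flask = 2.23 × 10^-3 × 250.0/25.0 = 0.0223 mol
mass of NaOH = 0.0223 × 40.00 = 0.893 g
% NaOH = 0.893 / 1.35 × 100 = 66.1 %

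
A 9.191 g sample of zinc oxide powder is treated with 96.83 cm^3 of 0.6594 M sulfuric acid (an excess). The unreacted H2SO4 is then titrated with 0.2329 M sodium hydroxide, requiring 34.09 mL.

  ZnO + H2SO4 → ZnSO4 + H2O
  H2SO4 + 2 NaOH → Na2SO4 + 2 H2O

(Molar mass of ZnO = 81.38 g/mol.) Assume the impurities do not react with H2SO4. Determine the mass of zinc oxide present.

n(H2SO4) added = 0.09683 × 0.6594 = 0.06385 mol
n(NaOH) used in back-titration = 0.03409 × 0.2329 = 7.940 × 10^-3 mol
From the 1:2 ratio, n(H2SO4) left over = 1/2 × 7.940 × 10^-3 = 3.970 × 10^-3 mol
n(H2SO4) consumed by analyte = 0.06385 − 3.970 × 10^-3 = 0.05988 mol
n(ZnO) = 0.05988 mol (1:1 ratio)
mass of ZnO = 0.05988 × 81.38 = 4.873 g

4.873 g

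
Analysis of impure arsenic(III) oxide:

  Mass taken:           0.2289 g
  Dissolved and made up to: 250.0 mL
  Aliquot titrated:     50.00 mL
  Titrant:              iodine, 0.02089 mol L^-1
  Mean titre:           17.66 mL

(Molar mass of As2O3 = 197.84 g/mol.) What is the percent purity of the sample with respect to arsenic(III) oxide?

79.71 %

As2O3 + 2 I2 + 2 H2O → As2O5 + 4 HI
n(I2) per titration = 0.01766 × 0.02089 = 3.689 × 10^-4 mol
From the 1:2 ratio, n(As2O3) in each aliquot = 1/2 × 3.689 × 10^-4 = 1.845 × 10^-4 mol
n(As2O3) in the whole flask = 1.845 × 10^-4 × 250.0/50.00 = 9.223 × 10^-4 mol
mass of As2O3 = 9.223 × 10^-4 × 197.84 = 0.1825 g
% As2O3 = 0.1825 / 0.2289 × 100 = 79.71 %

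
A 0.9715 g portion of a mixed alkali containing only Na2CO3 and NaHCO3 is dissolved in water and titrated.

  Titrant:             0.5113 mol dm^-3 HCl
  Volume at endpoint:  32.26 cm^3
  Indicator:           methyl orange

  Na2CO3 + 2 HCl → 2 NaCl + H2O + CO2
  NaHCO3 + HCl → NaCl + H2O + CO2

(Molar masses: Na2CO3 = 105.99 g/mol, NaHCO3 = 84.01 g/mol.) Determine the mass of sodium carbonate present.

0.7077 g

n(HCl) = 0.03226 × 0.5113 = 0.01649 mol
Let x = n(Na2CO3), y = n(NaHCO3).
Titrant: 2x + 1y = 0.01649;  mass: 105.99x + 84.01y = 0.9715
Solving, x = 6.678 × 10^-3 mol, y = 3.140 × 10^-3 mol
mass of Na2CO3 = 6.678 × 10^-3 × 105.99 = 0.7077 g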